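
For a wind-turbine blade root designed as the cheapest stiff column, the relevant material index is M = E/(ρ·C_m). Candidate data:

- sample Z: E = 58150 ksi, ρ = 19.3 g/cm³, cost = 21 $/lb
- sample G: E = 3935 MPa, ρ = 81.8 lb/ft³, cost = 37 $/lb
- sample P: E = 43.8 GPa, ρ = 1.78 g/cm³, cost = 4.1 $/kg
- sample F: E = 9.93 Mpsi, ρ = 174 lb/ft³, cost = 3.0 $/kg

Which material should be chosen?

sample F

In SI units:
  sample Z: E = 400.9 GPa, ρ = 19300 kg/m³, cost = 46.30 $/kg
  sample G: E = 3.935 GPa, ρ = 1310 kg/m³, cost = 81.57 $/kg
  sample P: E = 43.80 GPa, ρ = 1780 kg/m³, cost = 4.100 $/kg
  sample F: E = 68.46 GPa, ρ = 2787 kg/m³, cost = 3.000 $/kg
  sample F: M = 8.19 MN·m per $
  sample P: M = 6.00 MN·m per $
  sample Z: M = 0.449 MN·m per $
  sample G: M = 0.0368 MN·m per $
Sample F has the largest M.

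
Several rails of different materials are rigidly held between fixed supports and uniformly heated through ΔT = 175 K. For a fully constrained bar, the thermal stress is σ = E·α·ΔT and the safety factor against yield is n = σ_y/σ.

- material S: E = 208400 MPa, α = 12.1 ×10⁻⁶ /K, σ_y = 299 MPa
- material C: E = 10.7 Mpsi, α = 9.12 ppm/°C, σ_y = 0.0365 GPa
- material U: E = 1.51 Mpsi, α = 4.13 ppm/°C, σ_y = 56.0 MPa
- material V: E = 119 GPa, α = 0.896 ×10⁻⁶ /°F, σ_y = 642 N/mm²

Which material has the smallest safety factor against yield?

Per material, after unit conversion:
  material S: E = 208.4, α = 12.1, σ_y = 299.0 → σ = 441 MPa, n = 0.678
  material C: E = 73.77, α = 9.12, σ_y = 36.50 → σ = 118 MPa, n = 0.310
  material U: E = 10.41, α = 4.13, σ_y = 56.00 → σ = 7.52 MPa, n = 7.44
  material V: E = 119.0, α = 1.61, σ_y = 642.0 → σ = 33.6 MPa, n = 19.1
Material C has the lowest safety factor, n = 0.310.

material C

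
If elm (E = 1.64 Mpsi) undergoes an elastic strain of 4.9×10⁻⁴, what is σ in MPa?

E = 1.64 Mpsi = 11.31 GPa.
σ = E·ε = 11310 MPa × 4.9×10⁻⁴ = 5.54 MPa.

5.54 MPa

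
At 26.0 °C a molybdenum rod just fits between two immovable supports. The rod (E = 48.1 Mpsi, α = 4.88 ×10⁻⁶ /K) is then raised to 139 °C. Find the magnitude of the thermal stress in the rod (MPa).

183 MPa

E = 48.1 Mpsi = 331.6 GPa.
ΔT = 113.0 K. Constrained thermal stress σ = E·α·ΔT = 331.6×10³ MPa × 4.88×10⁻⁶ × 113.0 = 183 MPa (compressive).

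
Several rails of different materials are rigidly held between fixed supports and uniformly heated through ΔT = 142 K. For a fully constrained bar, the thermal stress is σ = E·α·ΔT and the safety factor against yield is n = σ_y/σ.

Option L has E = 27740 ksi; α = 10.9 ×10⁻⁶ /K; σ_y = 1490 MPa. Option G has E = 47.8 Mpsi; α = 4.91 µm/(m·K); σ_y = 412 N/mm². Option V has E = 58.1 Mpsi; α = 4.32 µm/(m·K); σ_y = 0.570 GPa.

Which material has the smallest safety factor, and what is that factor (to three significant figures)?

option G, n = 1.79

In consistent units (E in GPa, α in ×10⁻⁶/K, σ_y in MPa):
  option L: E = 191.3, α = 10.9, σ_y = 1490 → σ = 296 MPa, n = 5.03
  option G: E = 329.6, α = 4.91, σ_y = 412.0 → σ = 230 MPa, n = 1.79
  option V: E = 400.6, α = 4.32, σ_y = 570.0 → σ = 246 MPa, n = 2.32
Smallest n: option G with n = 1.79.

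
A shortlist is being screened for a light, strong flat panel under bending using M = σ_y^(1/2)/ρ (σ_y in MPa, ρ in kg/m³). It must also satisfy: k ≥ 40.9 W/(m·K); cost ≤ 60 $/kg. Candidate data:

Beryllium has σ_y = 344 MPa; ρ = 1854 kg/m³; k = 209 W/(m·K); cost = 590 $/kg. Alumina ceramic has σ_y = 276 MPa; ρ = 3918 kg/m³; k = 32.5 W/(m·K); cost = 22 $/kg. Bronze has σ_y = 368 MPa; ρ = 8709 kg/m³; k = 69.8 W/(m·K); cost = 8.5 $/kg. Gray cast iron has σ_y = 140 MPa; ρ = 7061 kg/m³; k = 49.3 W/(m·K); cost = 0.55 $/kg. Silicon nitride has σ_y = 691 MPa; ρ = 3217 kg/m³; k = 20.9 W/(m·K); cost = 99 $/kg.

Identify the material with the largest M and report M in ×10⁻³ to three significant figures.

bronze, M = 2.20×10⁻³

Screen on constraints: k ≥ 40.9 W/(m·K); cost ≤ 60 $/kg. Survivors: bronze, gray cast iron.
Evaluate M for each candidate:
  bronze: M = 2.20×10⁻³
  gray cast iron: M = 1.68×10⁻³
Bronze has the largest M.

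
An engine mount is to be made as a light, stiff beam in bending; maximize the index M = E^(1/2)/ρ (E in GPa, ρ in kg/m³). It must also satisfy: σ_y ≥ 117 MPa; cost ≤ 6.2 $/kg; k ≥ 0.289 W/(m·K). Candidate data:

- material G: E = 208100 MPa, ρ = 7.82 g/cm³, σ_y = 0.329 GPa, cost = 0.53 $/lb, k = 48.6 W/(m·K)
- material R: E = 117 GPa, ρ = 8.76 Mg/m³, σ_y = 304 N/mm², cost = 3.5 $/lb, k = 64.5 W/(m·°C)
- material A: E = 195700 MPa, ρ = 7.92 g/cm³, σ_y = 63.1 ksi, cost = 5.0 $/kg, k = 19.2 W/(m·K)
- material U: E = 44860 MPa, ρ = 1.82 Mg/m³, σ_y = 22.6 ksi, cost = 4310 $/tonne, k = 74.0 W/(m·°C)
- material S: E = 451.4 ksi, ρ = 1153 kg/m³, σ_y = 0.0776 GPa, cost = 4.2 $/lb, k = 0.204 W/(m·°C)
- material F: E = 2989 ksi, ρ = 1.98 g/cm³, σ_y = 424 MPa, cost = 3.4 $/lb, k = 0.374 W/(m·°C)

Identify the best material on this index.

Screen on constraints: σ_y ≥ 117 MPa; cost ≤ 6.2 $/kg; k ≥ 0.289 W/(m·K). Survivors: material G, material A, material U.
In SI units:
  material G: E = 208.1 GPa, ρ = 7820 kg/m³
  material A: E = 195.7 GPa, ρ = 7920 kg/m³
  material U: E = 44.86 GPa, ρ = 1820 kg/m³
  material U: M = 3.68×10⁻³
  material G: M = 1.84×10⁻³
  material A: M = 1.77×10⁻³
Material U ranks first.

material U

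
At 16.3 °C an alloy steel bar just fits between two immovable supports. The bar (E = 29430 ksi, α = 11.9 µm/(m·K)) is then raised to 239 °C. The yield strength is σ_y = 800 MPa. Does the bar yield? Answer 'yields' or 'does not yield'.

does not yield

E = 29430 ksi = 202.9 GPa.
ΔT = 222.7 K. Constrained thermal stress σ = E·α·ΔT = 202.9×10³ MPa × 11.9×10⁻⁶ × 222.7 = 538 MPa (compressive).
Compare to σ_y = 800 MPa: σ < σ_y, so it does not yield.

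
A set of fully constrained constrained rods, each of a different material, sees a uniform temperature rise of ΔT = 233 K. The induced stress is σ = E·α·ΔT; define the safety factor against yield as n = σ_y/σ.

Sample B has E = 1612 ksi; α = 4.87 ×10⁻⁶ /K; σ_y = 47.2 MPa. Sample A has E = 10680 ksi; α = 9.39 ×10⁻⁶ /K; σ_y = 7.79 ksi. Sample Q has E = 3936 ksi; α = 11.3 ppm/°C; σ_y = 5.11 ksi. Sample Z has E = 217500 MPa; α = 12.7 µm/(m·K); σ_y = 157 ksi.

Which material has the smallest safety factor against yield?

sample A

With everything in SI (GPa, ×10⁻⁶/K, MPa):
  sample B: E = 11.11, α = 4.87, σ_y = 47.20 → σ = 12.6 MPa, n = 3.74
  sample A: E = 73.64, α = 9.39, σ_y = 53.71 → σ = 161 MPa, n = 0.333
  sample Q: E = 27.14, α = 11.3, σ_y = 35.23 → σ = 71.5 MPa, n = 0.493
  sample Z: E = 217.5, α = 12.7, σ_y = 1082 → σ = 644 MPa, n = 1.68
The minimum is sample A at n = 0.333.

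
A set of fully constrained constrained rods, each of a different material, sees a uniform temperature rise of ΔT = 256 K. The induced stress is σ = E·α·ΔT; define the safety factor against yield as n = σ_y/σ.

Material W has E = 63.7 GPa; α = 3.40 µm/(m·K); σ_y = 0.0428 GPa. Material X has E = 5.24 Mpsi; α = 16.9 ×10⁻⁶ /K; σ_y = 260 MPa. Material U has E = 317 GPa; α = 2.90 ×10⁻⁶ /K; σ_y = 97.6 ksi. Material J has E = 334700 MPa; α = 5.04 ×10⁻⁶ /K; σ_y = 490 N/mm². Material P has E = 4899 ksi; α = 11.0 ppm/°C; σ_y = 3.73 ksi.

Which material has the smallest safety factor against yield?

In consistent units (E in GPa, α in ×10⁻⁶/K, σ_y in MPa):
  material W: E = 63.70, α = 3.40, σ_y = 42.80 → σ = 55.4 MPa, n = 0.772
  material X: E = 36.13, α = 16.9, σ_y = 260.0 → σ = 156 MPa, n = 1.66
  material U: E = 317.0, α = 2.90, σ_y = 672.9 → σ = 235 MPa, n = 2.86
  material J: E = 334.7, α = 5.04, σ_y = 490.0 → σ = 432 MPa, n = 1.13
  material P: E = 33.78, α = 11.0, σ_y = 25.72 → σ = 95.1 MPa, n = 0.270
Smallest n: material P with n = 0.270.

material P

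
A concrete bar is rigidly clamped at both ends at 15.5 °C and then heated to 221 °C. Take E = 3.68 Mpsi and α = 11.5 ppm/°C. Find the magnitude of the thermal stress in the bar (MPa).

60.0 MPa

E = 3.68 Mpsi = 25.37 GPa.
ΔT = 205.5 K. Constrained thermal stress σ = E·α·ΔT = 25.37×10³ MPa × 11.5×10⁻⁶ × 205.5 = 60.0 MPa (compressive).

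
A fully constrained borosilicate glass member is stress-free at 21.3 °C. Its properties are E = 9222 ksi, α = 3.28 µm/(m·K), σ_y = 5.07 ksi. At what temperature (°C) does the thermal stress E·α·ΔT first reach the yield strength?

189 °C

E = 9222 ksi = 63.58 GPa.
σ_y = 5.07 ksi = 34.96 MPa.
E·α·ΔT = 34.96 MPa ⇒ ΔT = 34.96 / (63.58×10³ × 3.28×10⁻⁶) = 167.6 K.
T = 21.3 + 167.6 = 188.9 °C.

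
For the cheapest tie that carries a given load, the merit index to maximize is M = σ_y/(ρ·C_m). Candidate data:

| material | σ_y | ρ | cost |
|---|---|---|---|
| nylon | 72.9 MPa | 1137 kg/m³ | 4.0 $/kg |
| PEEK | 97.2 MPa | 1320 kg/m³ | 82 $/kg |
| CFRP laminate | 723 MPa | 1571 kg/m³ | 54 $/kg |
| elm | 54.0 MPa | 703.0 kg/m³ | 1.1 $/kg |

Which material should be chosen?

elm

Evaluate M for each candidate:
  elm: M = 69.8 kN·m per $
  nylon: M = 16.0 kN·m per $
  CFRP laminate: M = 8.52 kN·m per $
  PEEK: M = 0.898 kN·m per $
Highest index: elm.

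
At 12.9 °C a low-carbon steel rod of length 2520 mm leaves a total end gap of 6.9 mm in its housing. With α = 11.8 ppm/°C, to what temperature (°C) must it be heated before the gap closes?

245 °C

α·L₀·ΔT = 6.9 mm ⇒ ΔT = 6.9 / (11.8×10⁻⁶ × 2520.0) = 232.0 K.
T = 12.9 + 232.0 = 244.9 °C.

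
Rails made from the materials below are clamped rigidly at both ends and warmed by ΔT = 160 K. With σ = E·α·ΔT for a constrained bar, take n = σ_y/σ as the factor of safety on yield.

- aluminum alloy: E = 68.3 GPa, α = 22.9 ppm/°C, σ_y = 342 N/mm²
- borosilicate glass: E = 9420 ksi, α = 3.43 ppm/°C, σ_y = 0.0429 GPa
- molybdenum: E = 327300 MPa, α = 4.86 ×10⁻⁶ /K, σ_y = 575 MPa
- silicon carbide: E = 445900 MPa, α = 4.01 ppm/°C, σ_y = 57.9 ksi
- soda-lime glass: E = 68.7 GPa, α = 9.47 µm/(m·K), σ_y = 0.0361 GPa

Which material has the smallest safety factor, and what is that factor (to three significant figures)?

Converting E to GPa, α to ×10⁻⁶/K, σ_y to MPa, then σ and n for each:
  aluminum alloy: E = 68.30, α = 22.9, σ_y = 342.0 → σ = 250 MPa, n = 1.37
  borosilicate glass: E = 64.95, α = 3.43, σ_y = 42.90 → σ = 35.6 MPa, n = 1.20
  molybdenum: E = 327.3, α = 4.86, σ_y = 575.0 → σ = 255 MPa, n = 2.26
  silicon carbide: E = 445.9, α = 4.01, σ_y = 399.2 → σ = 286 MPa, n = 1.40
  soda-lime glass: E = 68.70, α = 9.47, σ_y = 36.10 → σ = 104 MPa, n = 0.347
The minimum is soda-lime glass at n = 0.347.

soda-lime glass, n = 0.347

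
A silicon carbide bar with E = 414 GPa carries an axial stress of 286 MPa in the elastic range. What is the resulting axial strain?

6.91×10⁻⁴

ε = σ/E = 286 / 414000 = 6.91×10⁻⁴.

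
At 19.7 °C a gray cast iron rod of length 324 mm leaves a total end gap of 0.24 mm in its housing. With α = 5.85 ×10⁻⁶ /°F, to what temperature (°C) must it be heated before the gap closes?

90.0 °C

α = 5.85×10⁻⁶/°F × 9/5 = 10.5×10⁻⁶/K.
α·L₀·ΔT = 0.24 mm ⇒ ΔT = 0.24 / (10.5×10⁻⁶ × 324.0) = 70.35 K.
T = 19.7 + 70.35 = 90.05 °C.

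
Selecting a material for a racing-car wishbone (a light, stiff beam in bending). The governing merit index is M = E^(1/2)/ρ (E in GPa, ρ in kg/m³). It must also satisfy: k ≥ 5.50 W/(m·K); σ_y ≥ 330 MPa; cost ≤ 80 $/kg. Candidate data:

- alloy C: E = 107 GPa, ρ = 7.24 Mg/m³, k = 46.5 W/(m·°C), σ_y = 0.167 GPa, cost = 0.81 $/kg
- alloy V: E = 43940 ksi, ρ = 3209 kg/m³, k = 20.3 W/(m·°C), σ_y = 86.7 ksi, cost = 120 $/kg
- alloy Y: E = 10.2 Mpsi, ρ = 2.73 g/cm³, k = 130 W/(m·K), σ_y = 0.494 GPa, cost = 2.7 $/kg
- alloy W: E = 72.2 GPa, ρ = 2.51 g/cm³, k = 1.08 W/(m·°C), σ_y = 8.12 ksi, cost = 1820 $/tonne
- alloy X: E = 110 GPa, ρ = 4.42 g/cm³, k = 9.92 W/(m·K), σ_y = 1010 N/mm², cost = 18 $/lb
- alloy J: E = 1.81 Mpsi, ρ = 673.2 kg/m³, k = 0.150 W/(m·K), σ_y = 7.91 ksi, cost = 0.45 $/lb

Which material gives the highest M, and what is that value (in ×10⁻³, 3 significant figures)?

Screen on constraints: k ≥ 5.50 W/(m·K); σ_y ≥ 330 MPa; cost ≤ 80 $/kg. Survivors: alloy Y, alloy X.
Convert each candidate to consistent units, then evaluate M:
  alloy Y: E = 70.33 GPa, ρ = 2730 kg/m³
  alloy X: E = 110.0 GPa, ρ = 4420 kg/m³
  alloy Y: M = 3.07×10⁻³
  alloy X: M = 2.37×10⁻³
Alloy Y ranks first.

alloy Y, M = 3.07×10⁻³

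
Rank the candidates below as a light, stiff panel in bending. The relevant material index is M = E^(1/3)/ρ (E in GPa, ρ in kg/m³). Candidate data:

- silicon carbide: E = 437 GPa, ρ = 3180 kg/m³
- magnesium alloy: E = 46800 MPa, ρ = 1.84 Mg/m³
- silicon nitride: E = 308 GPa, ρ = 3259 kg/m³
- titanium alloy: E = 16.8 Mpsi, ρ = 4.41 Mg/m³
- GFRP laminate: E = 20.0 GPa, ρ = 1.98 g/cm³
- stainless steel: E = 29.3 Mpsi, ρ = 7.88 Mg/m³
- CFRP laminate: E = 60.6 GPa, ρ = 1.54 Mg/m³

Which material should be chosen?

CFRP laminate

After converting to SI:
  silicon carbide: E = 437.0 GPa, ρ = 3180 kg/m³
  magnesium alloy: E = 46.80 GPa, ρ = 1840 kg/m³
  silicon nitride: E = 308.0 GPa, ρ = 3259 kg/m³
  titanium alloy: E = 115.8 GPa, ρ = 4410 kg/m³
  GFRP laminate: E = 20.00 GPa, ρ = 1980 kg/m³
  stainless steel: E = 202.0 GPa, ρ = 7880 kg/m³
  CFRP laminate: E = 60.60 GPa, ρ = 1540 kg/m³
  CFRP laminate: M = 2.55×10⁻³
  silicon carbide: M = 2.39×10⁻³
  silicon nitride: M = 2.07×10⁻³
  magnesium alloy: M = 1.96×10⁻³
  GFRP laminate: M = 1.37×10⁻³
  titanium alloy: M = 1.11×10⁻³
  stainless steel: M = 0.745×10⁻³
The maximum is for CFRP laminate.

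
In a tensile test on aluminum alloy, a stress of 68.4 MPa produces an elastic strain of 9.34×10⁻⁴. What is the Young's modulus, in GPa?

E = σ/ε = 68.4 MPa / 9.34×10⁻⁴ = 73230 MPa = 73.2 GPa.

73.2 GPa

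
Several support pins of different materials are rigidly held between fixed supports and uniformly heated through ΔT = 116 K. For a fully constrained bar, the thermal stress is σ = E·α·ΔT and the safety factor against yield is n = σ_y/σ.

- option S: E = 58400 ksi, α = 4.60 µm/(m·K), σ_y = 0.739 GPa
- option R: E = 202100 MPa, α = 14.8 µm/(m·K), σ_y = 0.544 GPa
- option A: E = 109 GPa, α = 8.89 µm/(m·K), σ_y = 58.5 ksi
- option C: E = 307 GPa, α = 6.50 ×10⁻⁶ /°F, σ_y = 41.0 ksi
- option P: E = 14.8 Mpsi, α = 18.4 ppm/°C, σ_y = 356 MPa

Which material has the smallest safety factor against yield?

option C

Converting E to GPa, α to ×10⁻⁶/K, σ_y to MPa, then σ and n for each:
  option S: E = 402.7, α = 4.60, σ_y = 739.0 → σ = 215 MPa, n = 3.44
  option R: E = 202.1, α = 14.8, σ_y = 544.0 → σ = 347 MPa, n = 1.57
  option A: E = 109.0, α = 8.89, σ_y = 403.3 → σ = 112 MPa, n = 3.59
  option C: E = 307.0, α = 11.7, σ_y = 282.7 → σ = 417 MPa, n = 0.678
  option P: E = 102.0, α = 18.4, σ_y = 356.0 → σ = 218 MPa, n = 1.63
Option C has the lowest safety factor, n = 0.678.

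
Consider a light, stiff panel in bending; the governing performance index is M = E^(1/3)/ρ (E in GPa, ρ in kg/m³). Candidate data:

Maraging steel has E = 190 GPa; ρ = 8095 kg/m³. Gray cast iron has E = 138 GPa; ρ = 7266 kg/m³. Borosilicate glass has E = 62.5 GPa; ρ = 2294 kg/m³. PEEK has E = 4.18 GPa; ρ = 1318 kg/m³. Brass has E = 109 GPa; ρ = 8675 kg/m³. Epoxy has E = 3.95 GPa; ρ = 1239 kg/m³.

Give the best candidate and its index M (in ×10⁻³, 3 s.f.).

borosilicate glass, M = 1.73×10⁻³

Per-candidate index values:
  borosilicate glass: M = 1.73×10⁻³
  epoxy: M = 1.28×10⁻³
  PEEK: M = 1.22×10⁻³
  gray cast iron: M = 0.711×10⁻³
  maraging steel: M = 0.710×10⁻³
  brass: M = 0.551×10⁻³
Borosilicate glass ranks first.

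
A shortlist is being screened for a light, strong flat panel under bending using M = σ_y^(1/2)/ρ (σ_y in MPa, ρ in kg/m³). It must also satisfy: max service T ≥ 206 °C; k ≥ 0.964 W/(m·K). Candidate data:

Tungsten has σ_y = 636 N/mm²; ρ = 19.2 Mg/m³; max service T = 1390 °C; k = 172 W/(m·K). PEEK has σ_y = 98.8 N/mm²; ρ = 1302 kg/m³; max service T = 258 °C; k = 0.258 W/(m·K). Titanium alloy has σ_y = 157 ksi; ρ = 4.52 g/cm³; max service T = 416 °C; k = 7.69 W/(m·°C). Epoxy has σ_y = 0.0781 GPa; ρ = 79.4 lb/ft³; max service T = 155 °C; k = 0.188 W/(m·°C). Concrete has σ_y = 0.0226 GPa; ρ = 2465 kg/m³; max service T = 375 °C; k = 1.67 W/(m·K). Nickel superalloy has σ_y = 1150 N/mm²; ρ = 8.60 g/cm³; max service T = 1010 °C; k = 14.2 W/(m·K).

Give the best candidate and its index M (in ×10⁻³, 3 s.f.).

titanium alloy, M = 7.28×10⁻³

Screen on constraints: max service T ≥ 206 °C; k ≥ 0.964 W/(m·K). Survivors: tungsten, titanium alloy, concrete, nickel superalloy.
In SI units:
  tungsten: σ_y = 636.0 MPa, ρ = 19200 kg/m³
  titanium alloy: σ_y = 1082 MPa, ρ = 4520 kg/m³
  concrete: σ_y = 22.60 MPa, ρ = 2465 kg/m³
  nickel superalloy: σ_y = 1150 MPa, ρ = 8600 kg/m³
  titanium alloy: M = 7.28×10⁻³
  nickel superalloy: M = 3.94×10⁻³
  concrete: M = 1.93×10⁻³
  tungsten: M = 1.31×10⁻³
Titanium alloy has the largest M.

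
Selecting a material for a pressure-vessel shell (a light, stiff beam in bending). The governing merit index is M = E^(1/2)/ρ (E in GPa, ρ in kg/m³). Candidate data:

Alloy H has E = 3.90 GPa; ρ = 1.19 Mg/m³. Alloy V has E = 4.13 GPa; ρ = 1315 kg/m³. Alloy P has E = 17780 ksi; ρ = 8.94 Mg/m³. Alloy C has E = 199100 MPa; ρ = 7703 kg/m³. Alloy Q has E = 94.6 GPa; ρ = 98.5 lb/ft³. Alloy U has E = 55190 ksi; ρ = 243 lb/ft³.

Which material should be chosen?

Putting every candidate on a common basis:
  alloy H: E = 3.900 GPa, ρ = 1190 kg/m³
  alloy V: E = 4.130 GPa, ρ = 1315 kg/m³
  alloy P: E = 122.6 GPa, ρ = 8940 kg/m³
  alloy C: E = 199.1 GPa, ρ = 7703 kg/m³
  alloy Q: E = 94.60 GPa, ρ = 1578 kg/m³
  alloy U: E = 380.5 GPa, ρ = 3892 kg/m³
  alloy Q: M = 6.16×10⁻³
  alloy U: M = 5.01×10⁻³
  alloy C: M = 1.83×10⁻³
  alloy H: M = 1.66×10⁻³
  alloy V: M = 1.55×10⁻³
  alloy P: M = 1.24×10⁻³
Alloy Q ranks first.

alloy Q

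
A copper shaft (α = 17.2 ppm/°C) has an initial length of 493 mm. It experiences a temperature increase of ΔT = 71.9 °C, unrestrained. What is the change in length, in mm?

ΔL = α·L₀·ΔT = 17.2×10⁻⁶ × 493 mm × 71.90 K = 0.610 mm.

0.610 mm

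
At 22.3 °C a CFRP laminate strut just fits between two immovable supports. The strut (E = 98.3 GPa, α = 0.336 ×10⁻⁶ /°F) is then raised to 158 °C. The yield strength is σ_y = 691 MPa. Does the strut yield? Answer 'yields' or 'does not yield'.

does not yield

α = 0.336×10⁻⁶/°F × 9/5 = 0.605×10⁻⁶/K.
ΔT = 135.7 K. Constrained thermal stress σ = E·α·ΔT = 98.30×10³ MPa × 0.605×10⁻⁶ × 135.7 = 8.07 MPa (compressive).
Compare to σ_y = 691 MPa: σ < σ_y, so it does not yield.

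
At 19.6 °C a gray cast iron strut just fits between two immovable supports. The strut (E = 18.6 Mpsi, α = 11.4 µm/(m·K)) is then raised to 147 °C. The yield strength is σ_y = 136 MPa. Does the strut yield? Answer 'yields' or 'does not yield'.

yields

E = 18.6 Mpsi = 128.2 GPa.
ΔT = 127.4 K. Constrained thermal stress σ = E·α·ΔT = 128.2×10³ MPa × 11.4×10⁻⁶ × 127.4 = 186 MPa (compressive).
Compare to σ_y = 136 MPa: σ ≥ σ_y, so it yields.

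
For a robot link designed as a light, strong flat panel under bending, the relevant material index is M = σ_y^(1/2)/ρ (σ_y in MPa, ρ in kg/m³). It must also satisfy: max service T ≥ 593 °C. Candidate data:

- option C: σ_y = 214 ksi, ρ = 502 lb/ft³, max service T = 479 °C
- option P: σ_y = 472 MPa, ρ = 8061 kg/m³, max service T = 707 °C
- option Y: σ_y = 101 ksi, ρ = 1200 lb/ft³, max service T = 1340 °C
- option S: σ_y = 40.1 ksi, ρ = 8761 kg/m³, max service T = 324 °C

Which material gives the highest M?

Screen on constraints: max service T ≥ 593 °C. Survivors: option P, option Y.
In SI units:
  option P: σ_y = 472.0 MPa, ρ = 8061 kg/m³
  option Y: σ_y = 696.4 MPa, ρ = 19220 kg/m³
  option P: M = 2.70×10⁻³
  option Y: M = 1.37×10⁻³
Highest index: option P.

option P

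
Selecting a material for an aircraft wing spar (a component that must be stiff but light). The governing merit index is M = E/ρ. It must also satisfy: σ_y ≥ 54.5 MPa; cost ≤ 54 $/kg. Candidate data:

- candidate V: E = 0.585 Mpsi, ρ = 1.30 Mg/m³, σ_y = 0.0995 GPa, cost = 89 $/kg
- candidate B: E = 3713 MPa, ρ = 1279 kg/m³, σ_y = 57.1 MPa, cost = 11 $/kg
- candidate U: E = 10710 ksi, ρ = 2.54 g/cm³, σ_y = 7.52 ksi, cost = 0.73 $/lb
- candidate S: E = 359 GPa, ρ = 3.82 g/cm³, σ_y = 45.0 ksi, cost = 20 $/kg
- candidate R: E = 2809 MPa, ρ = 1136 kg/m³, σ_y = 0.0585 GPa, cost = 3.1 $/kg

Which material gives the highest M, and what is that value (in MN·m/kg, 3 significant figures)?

Screen on constraints: σ_y ≥ 54.5 MPa; cost ≤ 54 $/kg. Survivors: candidate B, candidate S, candidate R.
Normalizing units and computing the index:
  candidate B: E = 3.713 GPa, ρ = 1279 kg/m³
  candidate S: E = 359.0 GPa, ρ = 3820 kg/m³
  candidate R: E = 2.809 GPa, ρ = 1136 kg/m³
  candidate S: M = 94.0 MN·m/kg
  candidate B: M = 2.90 MN·m/kg
  candidate R: M = 2.47 MN·m/kg
Candidate S has the largest M.

candidate S, M = 94.0 MN·m/kg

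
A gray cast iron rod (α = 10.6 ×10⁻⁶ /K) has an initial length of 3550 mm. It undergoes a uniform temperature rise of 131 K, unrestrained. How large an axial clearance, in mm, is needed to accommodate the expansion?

ΔL = α·L₀·ΔT = 10.6×10⁻⁶ × 3550 mm × 131.0 K = 4.93 mm.

4.93 mm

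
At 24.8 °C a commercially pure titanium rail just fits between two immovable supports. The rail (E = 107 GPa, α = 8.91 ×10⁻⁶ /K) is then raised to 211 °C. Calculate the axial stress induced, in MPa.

ΔT = 186.2 K. Constrained thermal stress σ = E·α·ΔT = 107.0×10³ MPa × 8.91×10⁻⁶ × 186.2 = 178 MPa (compressive).

178 MPa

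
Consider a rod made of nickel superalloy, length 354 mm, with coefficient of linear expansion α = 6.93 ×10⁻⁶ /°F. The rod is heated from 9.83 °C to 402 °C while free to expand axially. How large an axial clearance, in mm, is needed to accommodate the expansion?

Convert α: 6.93×10⁻⁶/°F × (9/5) = 12.5×10⁻⁶/K.
ΔT = 402 − 9.83 = 392.2 K.
ΔL = α·L₀·ΔT = 12.5×10⁻⁶ × 354 mm × 392.2 K = 1.73 mm.

1.73 mm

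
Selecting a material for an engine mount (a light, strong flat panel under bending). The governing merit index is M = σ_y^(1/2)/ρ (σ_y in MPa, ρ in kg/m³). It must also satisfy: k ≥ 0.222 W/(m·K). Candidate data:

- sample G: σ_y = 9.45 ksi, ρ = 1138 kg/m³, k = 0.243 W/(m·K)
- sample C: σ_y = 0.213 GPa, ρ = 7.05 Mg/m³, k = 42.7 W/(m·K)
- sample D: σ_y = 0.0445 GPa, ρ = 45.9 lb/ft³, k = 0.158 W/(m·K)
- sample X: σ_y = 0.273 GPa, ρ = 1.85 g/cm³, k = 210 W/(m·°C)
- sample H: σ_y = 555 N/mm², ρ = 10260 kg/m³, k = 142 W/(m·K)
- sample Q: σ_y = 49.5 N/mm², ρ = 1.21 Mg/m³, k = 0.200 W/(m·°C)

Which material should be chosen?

Screen on constraints: k ≥ 0.222 W/(m·K). Survivors: sample G, sample C, sample X, sample H.
Convert each candidate to consistent units, then evaluate M:
  sample G: σ_y = 65.16 MPa, ρ = 1138 kg/m³
  sample C: σ_y = 213.0 MPa, ρ = 7050 kg/m³
  sample X: σ_y = 273.0 MPa, ρ = 1850 kg/m³
  sample H: σ_y = 555.0 MPa, ρ = 10260 kg/m³
  sample X: M = 8.93×10⁻³
  sample G: M = 7.09×10⁻³
  sample H: M = 2.30×10⁻³
  sample C: M = 2.07×10⁻³
The maximum is for sample X.

sample X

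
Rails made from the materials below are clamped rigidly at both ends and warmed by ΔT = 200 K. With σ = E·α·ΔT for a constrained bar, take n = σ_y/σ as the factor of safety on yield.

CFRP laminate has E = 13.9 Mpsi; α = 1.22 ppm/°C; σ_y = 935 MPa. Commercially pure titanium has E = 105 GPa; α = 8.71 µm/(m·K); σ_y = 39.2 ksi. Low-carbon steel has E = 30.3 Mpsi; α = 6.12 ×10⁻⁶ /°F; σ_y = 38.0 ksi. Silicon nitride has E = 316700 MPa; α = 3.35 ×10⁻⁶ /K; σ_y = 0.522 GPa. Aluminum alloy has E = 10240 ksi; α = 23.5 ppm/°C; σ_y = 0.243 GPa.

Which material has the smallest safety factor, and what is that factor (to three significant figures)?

Per material, after unit conversion:
  CFRP laminate: E = 95.84, α = 1.22, σ_y = 935.0 → σ = 23.4 MPa, n = 40.0
  commercially pure titanium: E = 105.0, α = 8.71, σ_y = 270.3 → σ = 183 MPa, n = 1.48
  low-carbon steel: E = 208.9, α = 11.0, σ_y = 262.0 → σ = 460 MPa, n = 0.569
  silicon nitride: E = 316.7, α = 3.35, σ_y = 522.0 → σ = 212 MPa, n = 2.46
  aluminum alloy: E = 70.60, α = 23.5, σ_y = 243.0 → σ = 332 MPa, n = 0.732
The minimum is low-carbon steel at n = 0.569.

low-carbon steel, n = 0.569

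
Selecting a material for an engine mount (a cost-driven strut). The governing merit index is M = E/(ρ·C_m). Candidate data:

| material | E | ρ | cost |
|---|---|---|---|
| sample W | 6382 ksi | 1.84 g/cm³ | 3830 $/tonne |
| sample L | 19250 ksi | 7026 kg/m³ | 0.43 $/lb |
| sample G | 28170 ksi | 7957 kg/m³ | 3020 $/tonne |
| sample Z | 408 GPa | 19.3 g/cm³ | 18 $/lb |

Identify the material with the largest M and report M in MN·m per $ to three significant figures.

Convert each candidate to consistent units, then evaluate M:
  sample W: E = 44.00 GPa, ρ = 1840 kg/m³, cost = 3.830 $/kg
  sample L: E = 132.7 GPa, ρ = 7026 kg/m³, cost = 0.9480 $/kg
  sample G: E = 194.2 GPa, ρ = 7957 kg/m³, cost = 3.020 $/kg
  sample Z: E = 408.0 GPa, ρ = 19300 kg/m³, cost = 39.68 $/kg
  sample L: M = 19.9 MN·m per $
  sample G: M = 8.08 MN·m per $
  sample W: M = 6.24 MN·m per $
  sample Z: M = 0.533 MN·m per $
Sample L ranks first.

sample L, M = 19.9 MN·m per $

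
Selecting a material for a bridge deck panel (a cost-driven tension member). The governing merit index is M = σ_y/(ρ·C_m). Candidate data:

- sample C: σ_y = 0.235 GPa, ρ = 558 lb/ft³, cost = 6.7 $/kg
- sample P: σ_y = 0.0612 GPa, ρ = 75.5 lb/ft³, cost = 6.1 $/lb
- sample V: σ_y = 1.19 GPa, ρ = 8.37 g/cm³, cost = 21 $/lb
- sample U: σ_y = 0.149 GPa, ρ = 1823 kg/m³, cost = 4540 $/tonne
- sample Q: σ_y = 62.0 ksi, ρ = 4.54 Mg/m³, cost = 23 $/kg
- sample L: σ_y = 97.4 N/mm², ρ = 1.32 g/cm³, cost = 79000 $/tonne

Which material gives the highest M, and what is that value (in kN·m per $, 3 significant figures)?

Putting every candidate on a common basis:
  sample C: σ_y = 235.0 MPa, ρ = 8938 kg/m³, cost = 6.700 $/kg
  sample P: σ_y = 61.20 MPa, ρ = 1209 kg/m³, cost = 13.45 $/kg
  sample V: σ_y = 1190 MPa, ρ = 8370 kg/m³, cost = 46.30 $/kg
  sample U: σ_y = 149.0 MPa, ρ = 1823 kg/m³, cost = 4.540 $/kg
  sample Q: σ_y = 427.5 MPa, ρ = 4540 kg/m³, cost = 23.00 $/kg
  sample L: σ_y = 97.40 MPa, ρ = 1320 kg/m³, cost = 79.00 $/kg
  sample U: M = 18.0 kN·m per $
  sample Q: M = 4.09 kN·m per $
  sample C: M = 3.92 kN·m per $
  sample P: M = 3.76 kN·m per $
  sample V: M = 3.07 kN·m per $
  sample L: M = 0.934 kN·m per $
Highest index: sample U.

sample U, M = 18.0 kN·m per $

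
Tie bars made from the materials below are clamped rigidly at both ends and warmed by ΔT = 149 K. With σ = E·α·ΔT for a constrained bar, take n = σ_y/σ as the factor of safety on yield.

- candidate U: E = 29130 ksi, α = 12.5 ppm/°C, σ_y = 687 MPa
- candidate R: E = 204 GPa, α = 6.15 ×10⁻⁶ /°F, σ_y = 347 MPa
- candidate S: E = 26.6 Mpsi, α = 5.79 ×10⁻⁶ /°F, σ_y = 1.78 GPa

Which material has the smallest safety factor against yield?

candidate R

With everything in SI (GPa, ×10⁻⁶/K, MPa):
  candidate U: E = 200.8, α = 12.5, σ_y = 687.0 → σ = 374 MPa, n = 1.84
  candidate R: E = 204.0, α = 11.1, σ_y = 347.0 → σ = 336 MPa, n = 1.03
  candidate S: E = 183.4, α = 10.4, σ_y = 1780 → σ = 285 MPa, n = 6.25
Smallest n: candidate R with n = 1.03.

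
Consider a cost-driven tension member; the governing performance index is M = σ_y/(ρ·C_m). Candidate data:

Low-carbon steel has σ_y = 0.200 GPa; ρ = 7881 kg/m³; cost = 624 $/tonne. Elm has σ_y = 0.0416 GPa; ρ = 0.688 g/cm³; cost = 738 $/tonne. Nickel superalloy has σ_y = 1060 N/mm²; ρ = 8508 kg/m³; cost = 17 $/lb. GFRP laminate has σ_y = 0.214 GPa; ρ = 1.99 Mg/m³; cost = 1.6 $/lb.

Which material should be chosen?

elm

Normalizing units and computing the index:
  low-carbon steel: σ_y = 200.0 MPa, ρ = 7881 kg/m³, cost = 0.6240 $/kg
  elm: σ_y = 41.60 MPa, ρ = 688.0 kg/m³, cost = 0.7380 $/kg
  nickel superalloy: σ_y = 1060 MPa, ρ = 8508 kg/m³, cost = 37.48 $/kg
  GFRP laminate: σ_y = 214.0 MPa, ρ = 1990 kg/m³, cost = 3.527 $/kg
  elm: M = 81.9 kN·m per $
  low-carbon steel: M = 40.7 kN·m per $
  GFRP laminate: M = 30.5 kN·m per $
  nickel superalloy: M = 3.32 kN·m per $
Elm ranks first.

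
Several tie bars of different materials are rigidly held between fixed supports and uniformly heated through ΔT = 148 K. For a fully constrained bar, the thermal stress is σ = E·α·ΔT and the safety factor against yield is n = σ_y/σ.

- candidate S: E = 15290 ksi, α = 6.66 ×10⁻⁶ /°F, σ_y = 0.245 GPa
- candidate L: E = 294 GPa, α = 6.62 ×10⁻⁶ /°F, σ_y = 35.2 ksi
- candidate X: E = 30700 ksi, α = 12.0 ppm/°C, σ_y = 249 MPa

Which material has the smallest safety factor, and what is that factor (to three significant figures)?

candidate L, n = 0.468

Per material, after unit conversion:
  candidate S: E = 105.4, α = 12.0, σ_y = 245.0 → σ = 187 MPa, n = 1.31
  candidate L: E = 294.0, α = 11.9, σ_y = 242.7 → σ = 518 MPa, n = 0.468
  candidate X: E = 211.7, α = 12.0, σ_y = 249.0 → σ = 376 MPa, n = 0.662
Smallest n: candidate L with n = 0.468.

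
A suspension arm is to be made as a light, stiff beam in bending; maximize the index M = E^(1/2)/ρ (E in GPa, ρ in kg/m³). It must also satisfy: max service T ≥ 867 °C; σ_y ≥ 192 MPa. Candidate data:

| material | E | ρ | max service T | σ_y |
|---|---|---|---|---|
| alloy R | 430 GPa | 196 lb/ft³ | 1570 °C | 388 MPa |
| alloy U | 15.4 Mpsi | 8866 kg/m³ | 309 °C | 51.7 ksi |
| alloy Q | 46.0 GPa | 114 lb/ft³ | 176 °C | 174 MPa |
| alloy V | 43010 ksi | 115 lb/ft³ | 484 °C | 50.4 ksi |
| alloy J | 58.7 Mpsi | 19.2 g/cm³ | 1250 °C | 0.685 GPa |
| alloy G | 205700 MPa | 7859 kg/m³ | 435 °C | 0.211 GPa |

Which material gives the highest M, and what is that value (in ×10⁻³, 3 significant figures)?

alloy R, M = 6.60×10⁻³

Screen on constraints: max service T ≥ 867 °C; σ_y ≥ 192 MPa. Survivors: alloy R, alloy J.
Putting every candidate on a common basis:
  alloy R: E = 430.0 GPa, ρ = 3140 kg/m³
  alloy J: E = 404.7 GPa, ρ = 19200 kg/m³
  alloy R: M = 6.60×10⁻³
  alloy J: M = 1.05×10⁻³
Alloy R has the largest M.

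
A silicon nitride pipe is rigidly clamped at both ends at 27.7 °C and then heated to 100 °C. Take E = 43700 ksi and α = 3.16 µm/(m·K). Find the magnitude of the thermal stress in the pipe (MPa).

68.8 MPa

E = 43700 ksi = 301.3 GPa.
ΔT = 72.30 K. Constrained thermal stress σ = E·α·ΔT = 301.3×10³ MPa × 3.16×10⁻⁶ × 72.30 = 68.8 MPa (compressive).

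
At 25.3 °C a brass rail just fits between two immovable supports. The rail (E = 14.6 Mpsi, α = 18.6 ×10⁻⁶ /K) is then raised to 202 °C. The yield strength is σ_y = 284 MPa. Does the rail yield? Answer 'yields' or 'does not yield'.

yields

E = 14.6 Mpsi = 100.7 GPa.
ΔT = 176.7 K. Constrained thermal stress σ = E·α·ΔT = 100.7×10³ MPa × 18.6×10⁻⁶ × 176.7 = 331 MPa (compressive).
Compare to σ_y = 284 MPa: σ ≥ σ_y, so it yields.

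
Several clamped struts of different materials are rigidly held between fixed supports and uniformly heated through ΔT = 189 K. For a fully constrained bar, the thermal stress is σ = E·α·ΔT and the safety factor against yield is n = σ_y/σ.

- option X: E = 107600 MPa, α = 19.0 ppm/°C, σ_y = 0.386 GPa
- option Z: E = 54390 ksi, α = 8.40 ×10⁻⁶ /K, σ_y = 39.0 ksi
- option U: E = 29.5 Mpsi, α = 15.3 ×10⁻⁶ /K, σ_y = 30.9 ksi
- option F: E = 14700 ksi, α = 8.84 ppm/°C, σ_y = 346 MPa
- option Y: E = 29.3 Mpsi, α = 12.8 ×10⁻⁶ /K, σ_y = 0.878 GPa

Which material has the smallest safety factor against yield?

option U

With everything in SI (GPa, ×10⁻⁶/K, MPa):
  option X: E = 107.6, α = 19.0, σ_y = 386.0 → σ = 386 MPa, n = 0.999
  option Z: E = 375.0, α = 8.40, σ_y = 268.9 → σ = 595 MPa, n = 0.452
  option U: E = 203.4, α = 15.3, σ_y = 213.0 → σ = 588 MPa, n = 0.362
  option F: E = 101.4, α = 8.84, σ_y = 346.0 → σ = 169 MPa, n = 2.04
  option Y: E = 202.0, α = 12.8, σ_y = 878.0 → σ = 489 MPa, n = 1.80
Smallest n: option U with n = 0.362.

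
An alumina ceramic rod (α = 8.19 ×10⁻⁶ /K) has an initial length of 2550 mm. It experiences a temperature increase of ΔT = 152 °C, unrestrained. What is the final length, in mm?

ΔL = α·L₀·ΔT = 8.19×10⁻⁶ × 2550 mm × 152.0 K = 3.17 mm.
L = L₀ + ΔL = 2550 + 3.17 = 2553.2 mm.

2553.2 mm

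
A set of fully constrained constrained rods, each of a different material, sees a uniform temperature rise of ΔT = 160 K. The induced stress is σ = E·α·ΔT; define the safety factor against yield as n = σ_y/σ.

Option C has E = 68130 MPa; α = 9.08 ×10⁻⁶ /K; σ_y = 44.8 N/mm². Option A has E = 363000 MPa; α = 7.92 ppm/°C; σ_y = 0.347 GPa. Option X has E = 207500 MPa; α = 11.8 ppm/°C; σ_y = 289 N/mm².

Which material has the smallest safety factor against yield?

option C

Converting E to GPa, α to ×10⁻⁶/K, σ_y to MPa, then σ and n for each:
  option C: E = 68.13, α = 9.08, σ_y = 44.80 → σ = 99.0 MPa, n = 0.453
  option A: E = 363.0, α = 7.92, σ_y = 347.0 → σ = 460 MPa, n = 0.754
  option X: E = 207.5, α = 11.8, σ_y = 289.0 → σ = 392 MPa, n = 0.738
Option C has the lowest safety factor, n = 0.453.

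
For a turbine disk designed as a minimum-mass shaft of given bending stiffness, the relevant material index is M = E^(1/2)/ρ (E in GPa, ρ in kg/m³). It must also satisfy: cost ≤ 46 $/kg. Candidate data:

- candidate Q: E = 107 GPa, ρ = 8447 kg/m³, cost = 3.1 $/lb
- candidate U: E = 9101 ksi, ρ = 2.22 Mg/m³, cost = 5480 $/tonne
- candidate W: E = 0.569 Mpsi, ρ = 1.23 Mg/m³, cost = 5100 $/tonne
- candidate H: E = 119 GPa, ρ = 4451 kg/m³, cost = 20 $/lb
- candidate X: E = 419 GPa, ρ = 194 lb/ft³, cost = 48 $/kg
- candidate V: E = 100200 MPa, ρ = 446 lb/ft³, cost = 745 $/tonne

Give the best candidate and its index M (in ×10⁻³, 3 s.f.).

Screen on constraints: cost ≤ 46 $/kg. Survivors: candidate Q, candidate U, candidate W, candidate H, candidate V.
Convert each candidate to consistent units, then evaluate M:
  candidate Q: E = 107.0 GPa, ρ = 8447 kg/m³
  candidate U: E = 62.75 GPa, ρ = 2220 kg/m³
  candidate W: E = 3.923 GPa, ρ = 1230 kg/m³
  candidate H: E = 119.0 GPa, ρ = 4451 kg/m³
  candidate V: E = 100.2 GPa, ρ = 7144 kg/m³
  candidate U: M = 3.57×10⁻³
  candidate H: M = 2.45×10⁻³
  candidate W: M = 1.61×10⁻³
  candidate V: M = 1.40×10⁻³
  candidate Q: M = 1.22×10⁻³
Highest index: candidate U.

candidate U, M = 3.57×10⁻³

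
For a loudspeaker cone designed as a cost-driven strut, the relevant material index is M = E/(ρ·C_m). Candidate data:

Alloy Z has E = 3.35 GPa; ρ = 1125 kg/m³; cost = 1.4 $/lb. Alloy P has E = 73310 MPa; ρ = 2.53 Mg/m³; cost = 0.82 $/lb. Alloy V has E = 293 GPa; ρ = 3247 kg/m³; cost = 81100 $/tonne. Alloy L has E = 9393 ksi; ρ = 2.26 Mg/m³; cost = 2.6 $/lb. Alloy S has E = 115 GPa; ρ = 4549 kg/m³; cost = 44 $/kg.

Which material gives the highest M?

After converting to SI:
  alloy Z: E = 3.350 GPa, ρ = 1125 kg/m³, cost = 3.086 $/kg
  alloy P: E = 73.31 GPa, ρ = 2530 kg/m³, cost = 1.808 $/kg
  alloy V: E = 293.0 GPa, ρ = 3247 kg/m³, cost = 81.10 $/kg
  alloy L: E = 64.76 GPa, ρ = 2260 kg/m³, cost = 5.732 $/kg
  alloy S: E = 115.0 GPa, ρ = 4549 kg/m³, cost = 44.00 $/kg
  alloy P: M = 16.0 MN·m per $
  alloy L: M = 5.00 MN·m per $
  alloy V: M = 1.11 MN·m per $
  alloy Z: M = 0.965 MN·m per $
  alloy S: M = 0.575 MN·m per $
Alloy P ranks first.

alloy P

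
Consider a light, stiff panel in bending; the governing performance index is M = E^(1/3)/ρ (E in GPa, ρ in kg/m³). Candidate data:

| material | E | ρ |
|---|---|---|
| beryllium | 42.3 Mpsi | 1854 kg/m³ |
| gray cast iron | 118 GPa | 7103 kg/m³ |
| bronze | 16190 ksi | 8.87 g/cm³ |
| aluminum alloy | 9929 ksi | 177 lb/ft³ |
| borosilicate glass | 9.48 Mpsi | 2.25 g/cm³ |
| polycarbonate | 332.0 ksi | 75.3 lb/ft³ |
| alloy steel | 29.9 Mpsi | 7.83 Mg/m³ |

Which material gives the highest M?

beryllium

In SI units:
  beryllium: E = 291.6 GPa, ρ = 1854 kg/m³
  gray cast iron: E = 118.0 GPa, ρ = 7103 kg/m³
  bronze: E = 111.6 GPa, ρ = 8870 kg/m³
  aluminum alloy: E = 68.46 GPa, ρ = 2835 kg/m³
  borosilicate glass: E = 65.36 GPa, ρ = 2250 kg/m³
  polycarbonate: E = 2.289 GPa, ρ = 1206 kg/m³
  alloy steel: E = 206.2 GPa, ρ = 7830 kg/m³
  beryllium: M = 3.58×10⁻³
  borosilicate glass: M = 1.79×10⁻³
  aluminum alloy: M = 1.44×10⁻³
  polycarbonate: M = 1.09×10⁻³
  alloy steel: M = 0.754×10⁻³
  gray cast iron: M = 0.691×10⁻³
  bronze: M = 0.543×10⁻³
Beryllium has the largest M.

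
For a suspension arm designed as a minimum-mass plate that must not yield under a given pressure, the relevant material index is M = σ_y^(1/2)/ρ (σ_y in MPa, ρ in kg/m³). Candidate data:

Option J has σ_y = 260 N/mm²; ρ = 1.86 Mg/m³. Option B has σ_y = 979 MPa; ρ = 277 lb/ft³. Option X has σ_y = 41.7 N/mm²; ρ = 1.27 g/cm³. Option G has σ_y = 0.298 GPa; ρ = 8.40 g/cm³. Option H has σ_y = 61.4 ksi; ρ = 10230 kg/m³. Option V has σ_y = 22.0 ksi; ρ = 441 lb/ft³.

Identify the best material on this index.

option J

After converting to SI:
  option J: σ_y = 260.0 MPa, ρ = 1860 kg/m³
  option B: σ_y = 979.0 MPa, ρ = 4437 kg/m³
  option X: σ_y = 41.70 MPa, ρ = 1270 kg/m³
  option G: σ_y = 298.0 MPa, ρ = 8400 kg/m³
  option H: σ_y = 423.3 MPa, ρ = 10230 kg/m³
  option V: σ_y = 151.7 MPa, ρ = 7064 kg/m³
  option J: M = 8.67×10⁻³
  option B: M = 7.05×10⁻³
  option X: M = 5.08×10⁻³
  option G: M = 2.06×10⁻³
  option H: M = 2.01×10⁻³
  option V: M = 1.74×10⁻³
The maximum is for option J.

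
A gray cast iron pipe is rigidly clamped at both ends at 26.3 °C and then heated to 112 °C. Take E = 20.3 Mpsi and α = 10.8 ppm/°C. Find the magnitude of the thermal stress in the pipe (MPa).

E = 20.3 Mpsi = 140.0 GPa.
ΔT = 85.70 K. Constrained thermal stress σ = E·α·ΔT = 140.0×10³ MPa × 10.8×10⁻⁶ × 85.70 = 130 MPa (compressive).

130 MPa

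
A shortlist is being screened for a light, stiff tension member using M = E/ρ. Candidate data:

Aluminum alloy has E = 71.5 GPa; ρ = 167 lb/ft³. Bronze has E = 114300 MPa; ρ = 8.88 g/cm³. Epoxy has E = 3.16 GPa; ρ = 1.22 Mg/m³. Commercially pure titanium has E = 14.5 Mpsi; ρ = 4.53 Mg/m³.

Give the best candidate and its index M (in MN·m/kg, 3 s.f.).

Convert each candidate to consistent units, then evaluate M:
  aluminum alloy: E = 71.50 GPa, ρ = 2675 kg/m³
  bronze: E = 114.3 GPa, ρ = 8880 kg/m³
  epoxy: E = 3.160 GPa, ρ = 1220 kg/m³
  commercially pure titanium: E = 99.97 GPa, ρ = 4530 kg/m³
  aluminum alloy: M = 26.7 MN·m/kg
  commercially pure titanium: M = 22.1 MN·m/kg
  bronze: M = 12.9 MN·m/kg
  epoxy: M = 2.59 MN·m/kg
The maximum is for aluminum alloy.

aluminum alloy, M = 26.7 MN·m/kg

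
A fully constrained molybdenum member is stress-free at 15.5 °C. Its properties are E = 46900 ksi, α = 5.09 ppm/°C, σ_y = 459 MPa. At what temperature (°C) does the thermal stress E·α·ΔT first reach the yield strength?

294 °C

E = 46900 ksi = 323.4 GPa.
E·α·ΔT = 459.0 MPa ⇒ ΔT = 459.0 / (323.4×10³ × 5.09×10⁻⁶) = 278.9 K.
T = 15.5 + 278.9 = 294.4 °C.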